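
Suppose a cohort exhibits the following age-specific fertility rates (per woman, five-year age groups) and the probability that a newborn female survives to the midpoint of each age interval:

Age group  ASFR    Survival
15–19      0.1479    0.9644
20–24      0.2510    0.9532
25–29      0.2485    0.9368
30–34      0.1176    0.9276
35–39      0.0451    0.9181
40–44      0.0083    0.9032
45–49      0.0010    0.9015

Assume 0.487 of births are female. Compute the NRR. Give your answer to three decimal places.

Proportion female at birth = 0.487.
Survival-weighted fertility by age (5·fₓ·Sₓ):
  15–19: 5 × 0.1479 × 0.9644 = 0.71317
  20–24: 5 × 0.2510 × 0.9532 = 1.19627
  25–29: 5 × 0.2485 × 0.9368 = 1.16397
  30–34: 5 × 0.1176 × 0.9276 = 0.54543
  35–39: 5 × 0.0451 × 0.9181 = 0.20703
  40–44: 5 × 0.0083 × 0.9032 = 0.03748
  45–49: 5 × 0.0010 × 0.9015 = 0.00451
Sum = 3.86786
NRR = 0.487 × 3.86786 = 1.88365
NRR > 1, so each generation more than replaces itself.

1.884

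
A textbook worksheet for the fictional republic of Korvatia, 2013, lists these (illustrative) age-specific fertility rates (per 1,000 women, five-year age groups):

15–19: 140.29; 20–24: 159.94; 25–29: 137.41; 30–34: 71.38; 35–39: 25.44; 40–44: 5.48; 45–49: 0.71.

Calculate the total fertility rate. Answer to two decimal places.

2.70

Sum of ASFRs = 140.29 + 159.94 + 137.41 + 71.38 + 25.44 + 5.48 + 0.71 = 540.65
TFR = 5 × 540.65 / 1000 = 2.70325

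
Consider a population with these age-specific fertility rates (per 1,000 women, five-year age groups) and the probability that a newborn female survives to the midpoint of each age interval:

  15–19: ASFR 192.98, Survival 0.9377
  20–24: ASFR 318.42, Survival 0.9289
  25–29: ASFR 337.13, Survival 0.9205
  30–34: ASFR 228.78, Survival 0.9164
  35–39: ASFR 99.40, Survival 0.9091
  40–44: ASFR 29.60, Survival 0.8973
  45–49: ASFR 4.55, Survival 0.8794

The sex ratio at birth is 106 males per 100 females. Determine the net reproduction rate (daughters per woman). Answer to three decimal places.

Proportion female at birth = 100 / (100 + 106) = 0.48544.
Survival-weighted fertility by age (5·fₓ·Sₓ):
  15–19: 5 × 192.98/1000 × 0.9377 = 0.90479
  20–24: 5 × 318.42/1000 × 0.9289 = 1.47890
  25–29: 5 × 337.13/1000 × 0.9205 = 1.55164
  30–34: 5 × 228.78/1000 × 0.9164 = 1.04827
  35–39: 5 × 99.40/1000 × 0.9091 = 0.45182
  40–44: 5 × 29.60/1000 × 0.8973 = 0.13280
  45–49: 5 × 4.55/1000 × 0.8794 = 0.02001
Sum = 5.58823
NRR = 0.48544 × 5.58823 = 2.71275
An NRR exceeding 1 indicates intrinsic growth under these rates.

2.713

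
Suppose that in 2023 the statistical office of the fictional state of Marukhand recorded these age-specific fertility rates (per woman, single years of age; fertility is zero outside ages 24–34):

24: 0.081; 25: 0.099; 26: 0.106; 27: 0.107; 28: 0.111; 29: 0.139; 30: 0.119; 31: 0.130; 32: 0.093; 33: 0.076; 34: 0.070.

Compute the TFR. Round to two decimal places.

Sum of ASFRs = 0.081 + 0.099 + 0.106 + 0.107 + 0.111 + 0.139 + 0.119 + 0.130 + 0.093 + 0.076 + 0.070 = 1.131
TFR = 1.131

1.13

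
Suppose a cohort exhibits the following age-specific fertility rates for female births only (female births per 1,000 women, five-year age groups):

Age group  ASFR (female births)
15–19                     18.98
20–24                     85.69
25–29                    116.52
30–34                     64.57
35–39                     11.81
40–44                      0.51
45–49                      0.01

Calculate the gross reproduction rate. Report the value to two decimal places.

1.49

Sum of female ASFRs = 18.98 + 85.69 + 116.52 + 64.57 + 11.81 + 0.51 + 0.01 = 298.09
GRR = 5 × 298.09 / 1000 = 1.49045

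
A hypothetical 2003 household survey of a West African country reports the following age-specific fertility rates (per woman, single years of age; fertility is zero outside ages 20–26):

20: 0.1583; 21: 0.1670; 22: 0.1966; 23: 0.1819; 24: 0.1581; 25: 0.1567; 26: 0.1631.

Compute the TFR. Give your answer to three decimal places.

Sum of ASFRs = 0.1583 + 0.1670 + 0.1966 + 0.1819 + 0.1581 + 0.1567 + 0.1631 = 1.1817
TFR = 1.1817

1.182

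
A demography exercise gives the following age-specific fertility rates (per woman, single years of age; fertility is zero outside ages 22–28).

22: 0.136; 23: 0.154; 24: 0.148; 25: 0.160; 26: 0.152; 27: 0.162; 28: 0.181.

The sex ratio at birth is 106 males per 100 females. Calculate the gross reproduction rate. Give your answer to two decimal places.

0.53

Proportion female at birth = 100 / (100 + 106) = 0.48544.
Sum of ASFRs = 0.136 + 0.154 + 0.148 + 0.160 + 0.152 + 0.162 + 0.181 = 1.093
TFR = 1.093
GRR = 0.48544 × 1.093 = 0.53059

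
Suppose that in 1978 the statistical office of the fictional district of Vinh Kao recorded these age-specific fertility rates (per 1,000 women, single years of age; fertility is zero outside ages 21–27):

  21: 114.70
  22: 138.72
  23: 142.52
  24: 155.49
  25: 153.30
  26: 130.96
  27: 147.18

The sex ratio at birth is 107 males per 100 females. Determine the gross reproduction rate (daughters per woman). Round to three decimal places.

Proportion female at birth = 100 / (100 + 107) = 0.48309.
Sum of ASFRs = 114.70 + 138.72 + 142.52 + 155.49 + 153.30 + 130.96 + 147.18 = 982.87
TFR = 982.87 / 1000 = 0.98287
GRR = 0.48309 × 0.98287 = 0.47481

0.475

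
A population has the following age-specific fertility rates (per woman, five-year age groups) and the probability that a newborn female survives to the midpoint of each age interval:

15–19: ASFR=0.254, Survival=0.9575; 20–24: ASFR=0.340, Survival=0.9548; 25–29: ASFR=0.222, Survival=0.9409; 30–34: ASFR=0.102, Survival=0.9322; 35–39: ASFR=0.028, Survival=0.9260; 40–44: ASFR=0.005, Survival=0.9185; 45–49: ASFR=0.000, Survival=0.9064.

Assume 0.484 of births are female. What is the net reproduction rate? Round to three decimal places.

2.184

Proportion female at birth = 0.484.
Weighting each age-specific rate by interval width and survival:
  15–19: 5 × 0.254 × 0.9575 = 1.21603
  20–24: 5 × 0.340 × 0.9548 = 1.62316
  25–29: 5 × 0.222 × 0.9409 = 1.04440
  30–34: 5 × 0.102 × 0.9322 = 0.47542
  35–39: 5 × 0.028 × 0.9260 = 0.12964
  40–44: 5 × 0.005 × 0.9185 = 0.02296
  45–49: 5 × 0.000 × 0.9064 = 0.00000
Sum = 4.51161
NRR = 0.484 × 4.51161 = 2.18362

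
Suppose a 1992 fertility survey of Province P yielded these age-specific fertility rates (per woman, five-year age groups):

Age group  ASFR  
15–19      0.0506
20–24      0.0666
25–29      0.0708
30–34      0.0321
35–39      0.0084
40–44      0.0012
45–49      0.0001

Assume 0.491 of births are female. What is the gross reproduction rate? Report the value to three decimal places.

Proportion female at birth = 0.491.
Sum of ASFRs = 0.0506 + 0.0666 + 0.0708 + 0.0321 + 0.0084 + 0.0012 + 0.0001 = 0.2298
TFR = 5 × 0.2298 = 1.149
GRR = 0.491 × 1.149 = 0.56416

0.564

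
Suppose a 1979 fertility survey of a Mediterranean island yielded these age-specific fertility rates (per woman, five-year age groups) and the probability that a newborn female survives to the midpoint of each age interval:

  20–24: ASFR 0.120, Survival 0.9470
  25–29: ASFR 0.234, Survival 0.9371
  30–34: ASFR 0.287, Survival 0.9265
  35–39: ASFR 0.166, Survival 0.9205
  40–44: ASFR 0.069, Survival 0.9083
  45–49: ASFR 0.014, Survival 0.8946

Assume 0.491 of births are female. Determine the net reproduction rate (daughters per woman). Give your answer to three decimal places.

Proportion female at birth = 0.491.
Survival-weighted fertility by age (5·fₓ·Sₓ):
  20–24: 5 × 0.120 × 0.9470 = 0.56820
  25–29: 5 × 0.234 × 0.9371 = 1.09641
  30–34: 5 × 0.287 × 0.9265 = 1.32953
  35–39: 5 × 0.166 × 0.9205 = 0.76402
  40–44: 5 × 0.069 × 0.9083 = 0.31336
  45–49: 5 × 0.014 × 0.8946 = 0.06262
Sum = 4.13414
NRR = 0.491 × 4.13414 = 2.02986

2.030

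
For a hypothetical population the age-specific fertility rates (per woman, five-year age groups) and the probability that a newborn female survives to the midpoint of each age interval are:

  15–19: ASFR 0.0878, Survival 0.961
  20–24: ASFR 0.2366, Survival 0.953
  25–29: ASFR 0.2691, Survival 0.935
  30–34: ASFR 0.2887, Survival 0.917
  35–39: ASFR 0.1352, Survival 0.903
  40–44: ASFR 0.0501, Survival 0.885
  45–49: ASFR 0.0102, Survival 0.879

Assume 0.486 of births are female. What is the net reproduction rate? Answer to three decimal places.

Proportion female at birth = 0.486.
Each age group contributes 5 × ASFR × survival:
  15–19: 5 × 0.0878 × 0.961 = 0.42188
  20–24: 5 × 0.2366 × 0.953 = 1.12740
  25–29: 5 × 0.2691 × 0.935 = 1.25804
  30–34: 5 × 0.2887 × 0.917 = 1.32369
  35–39: 5 × 0.1352 × 0.903 = 0.61043
  40–44: 5 × 0.0501 × 0.885 = 0.22169
  45–49: 5 × 0.0102 × 0.879 = 0.04483
Sum = 5.00796
NRR = 0.486 × 5.00796 = 2.43387
NRR > 1, so each generation more than replaces itself.

2.434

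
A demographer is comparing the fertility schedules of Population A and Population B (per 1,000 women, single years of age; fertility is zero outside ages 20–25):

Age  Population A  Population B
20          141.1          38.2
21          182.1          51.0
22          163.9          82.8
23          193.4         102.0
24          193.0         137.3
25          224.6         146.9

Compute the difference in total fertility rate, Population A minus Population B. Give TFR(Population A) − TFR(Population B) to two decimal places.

Population A:
  Sum of ASFRs = 141.1 + 182.1 + 163.9 + 193.4 + 193.0 + 224.6 = 1098.1
  TFR = 1098.1 / 1000 = 1.0981
Population B:
  Sum of ASFRs = 38.2 + 51.0 + 82.8 + 102.0 + 137.3 + 146.9 = 558.2
  TFR = 558.2 / 1000 = 0.5582
Difference = 1.0981 − 0.5582 = 0.5399

0.54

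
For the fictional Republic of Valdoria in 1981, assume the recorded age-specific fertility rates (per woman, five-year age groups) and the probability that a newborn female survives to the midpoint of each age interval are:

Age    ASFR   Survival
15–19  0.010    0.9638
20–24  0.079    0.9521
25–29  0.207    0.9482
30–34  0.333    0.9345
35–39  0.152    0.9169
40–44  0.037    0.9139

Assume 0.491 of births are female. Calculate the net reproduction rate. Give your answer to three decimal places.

1.879

Proportion female at birth = 0.491.
Per-age-group product (5 × ASFR × survival probability):
  15–19: 5 × 0.010 × 0.9638 = 0.04819
  20–24: 5 × 0.079 × 0.9521 = 0.37608
  25–29: 5 × 0.207 × 0.9482 = 0.98139
  30–34: 5 × 0.333 × 0.9345 = 1.55594
  35–39: 5 × 0.152 × 0.9169 = 0.69684
  40–44: 5 × 0.037 × 0.9139 = 0.16907
Sum = 3.82751
NRR = 0.491 × 3.82751 = 1.87931
NRR > 1, so each generation more than replaces itself.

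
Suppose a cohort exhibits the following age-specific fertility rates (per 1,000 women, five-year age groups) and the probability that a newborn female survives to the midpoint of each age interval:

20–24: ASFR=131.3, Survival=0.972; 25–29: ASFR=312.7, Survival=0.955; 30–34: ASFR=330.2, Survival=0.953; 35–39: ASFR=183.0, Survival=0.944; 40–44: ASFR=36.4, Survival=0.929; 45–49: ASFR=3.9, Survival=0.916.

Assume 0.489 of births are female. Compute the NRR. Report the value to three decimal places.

Proportion female at birth = 0.489.
Survival-weighted fertility by age (5·fₓ·Sₓ):
  20–24: 5 × 131.3/1000 × 0.972 = 0.63812
  25–29: 5 × 312.7/1000 × 0.955 = 1.49314
  30–34: 5 × 330.2/1000 × 0.953 = 1.57340
  35–39: 5 × 183.0/1000 × 0.944 = 0.86376
  40–44: 5 × 36.4/1000 × 0.929 = 0.16908
  45–49: 5 × 3.9/1000 × 0.916 = 0.01786
Sum = 4.75536
NRR = 0.489 × 4.75536 = 2.32537
With NRR above 1 the population is above replacement fertility.

2.325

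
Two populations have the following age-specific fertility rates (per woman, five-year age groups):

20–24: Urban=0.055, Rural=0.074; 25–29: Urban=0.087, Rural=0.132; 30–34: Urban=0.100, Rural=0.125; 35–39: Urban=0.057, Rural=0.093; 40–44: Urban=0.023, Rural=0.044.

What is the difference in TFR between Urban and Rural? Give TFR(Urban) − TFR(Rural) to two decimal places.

-0.73

Urban:
  Sum of ASFRs = 0.055 + 0.087 + 0.100 + 0.057 + 0.023 = 0.322
  TFR = 5 × 0.322 = 1.61
Rural:
  Sum of ASFRs = 0.074 + 0.132 + 0.125 + 0.093 + 0.044 = 0.468
  TFR = 5 × 0.468 = 2.34
Difference = 1.61 − 2.34 = -0.73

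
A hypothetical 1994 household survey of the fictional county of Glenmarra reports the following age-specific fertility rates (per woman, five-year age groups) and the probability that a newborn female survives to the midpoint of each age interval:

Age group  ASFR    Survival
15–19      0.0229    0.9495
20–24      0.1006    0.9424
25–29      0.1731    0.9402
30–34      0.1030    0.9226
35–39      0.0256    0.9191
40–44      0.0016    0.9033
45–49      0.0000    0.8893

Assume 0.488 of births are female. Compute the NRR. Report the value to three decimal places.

Proportion female at birth = 0.488.
Each age group contributes 5 × ASFR × survival:
  15–19: 5 × 0.0229 × 0.9495 = 0.10872
  20–24: 5 × 0.1006 × 0.9424 = 0.47403
  25–29: 5 × 0.1731 × 0.9402 = 0.81374
  30–34: 5 × 0.1030 × 0.9226 = 0.47514
  35–39: 5 × 0.0256 × 0.9191 = 0.11764
  40–44: 5 × 0.0016 × 0.9033 = 0.00723
  45–49: 5 × 0.0000 × 0.8893 = 0.00000
Sum = 1.99650
NRR = 0.488 × 1.99650 = 0.97429

0.974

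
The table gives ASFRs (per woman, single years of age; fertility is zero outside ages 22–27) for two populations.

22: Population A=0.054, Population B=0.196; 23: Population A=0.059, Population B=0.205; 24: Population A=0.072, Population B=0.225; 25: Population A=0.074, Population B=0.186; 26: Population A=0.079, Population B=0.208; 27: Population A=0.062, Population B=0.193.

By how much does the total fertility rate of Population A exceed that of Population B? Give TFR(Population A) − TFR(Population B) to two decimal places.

-0.81

Population A:
  Sum of ASFRs = 0.054 + 0.059 + 0.072 + 0.074 + 0.079 + 0.062 = 0.400
  TFR = 0.4
Population B:
  Sum of ASFRs = 0.196 + 0.205 + 0.225 + 0.186 + 0.208 + 0.193 = 1.213
  TFR = 1.213
Difference = 0.4 − 1.213 = -0.813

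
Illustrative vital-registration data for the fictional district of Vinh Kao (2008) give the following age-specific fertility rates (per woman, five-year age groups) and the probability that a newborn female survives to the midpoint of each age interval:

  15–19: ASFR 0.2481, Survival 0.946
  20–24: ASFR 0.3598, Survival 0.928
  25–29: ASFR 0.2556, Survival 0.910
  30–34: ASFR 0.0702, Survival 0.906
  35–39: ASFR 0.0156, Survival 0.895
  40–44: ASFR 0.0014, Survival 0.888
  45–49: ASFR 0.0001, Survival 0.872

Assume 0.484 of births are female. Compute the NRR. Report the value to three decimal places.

2.130

Proportion female at birth = 0.484.
Per-age-group product (5 × ASFR × survival probability):
  15–19: 5 × 0.2481 × 0.946 = 1.17351
  20–24: 5 × 0.3598 × 0.928 = 1.66947
  25–29: 5 × 0.2556 × 0.910 = 1.16298
  30–34: 5 × 0.0702 × 0.906 = 0.31801
  35–39: 5 × 0.0156 × 0.895 = 0.06981
  40–44: 5 × 0.0014 × 0.888 = 0.00622
  45–49: 5 × 0.0001 × 0.872 = 0.00044
Sum = 4.40044
NRR = 0.484 × 4.40044 = 2.12981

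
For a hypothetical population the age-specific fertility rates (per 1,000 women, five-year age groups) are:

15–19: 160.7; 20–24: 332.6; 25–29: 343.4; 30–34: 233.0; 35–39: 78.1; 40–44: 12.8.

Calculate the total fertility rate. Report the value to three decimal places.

5.803

Sum of ASFRs = 160.7 + 332.6 + 343.4 + 233.0 + 78.1 + 12.8 = 1160.6
TFR = 5 × 1160.6 / 1000 = 5.803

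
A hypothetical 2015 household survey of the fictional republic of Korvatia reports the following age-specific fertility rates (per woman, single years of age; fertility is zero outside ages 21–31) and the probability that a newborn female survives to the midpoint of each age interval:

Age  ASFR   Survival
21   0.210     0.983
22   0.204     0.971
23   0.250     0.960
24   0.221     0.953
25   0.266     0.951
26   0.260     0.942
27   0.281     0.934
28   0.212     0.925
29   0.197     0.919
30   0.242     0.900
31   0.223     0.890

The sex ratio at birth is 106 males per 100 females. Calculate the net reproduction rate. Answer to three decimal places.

1.169

Proportion female at birth = 100 / (100 + 106) = 0.48544.
Per-age-group product (1 × ASFR × survival probability):
  21: 1 × 0.210 × 0.983 = 0.20643
  22: 1 × 0.204 × 0.971 = 0.19808
  23: 1 × 0.250 × 0.960 = 0.24000
  24: 1 × 0.221 × 0.953 = 0.21061
  25: 1 × 0.266 × 0.951 = 0.25297
  26: 1 × 0.260 × 0.942 = 0.24492
  27: 1 × 0.281 × 0.934 = 0.26245
  28: 1 × 0.212 × 0.925 = 0.19610
  29: 1 × 0.197 × 0.919 = 0.18104
  30: 1 × 0.242 × 0.900 = 0.21780
  31: 1 × 0.223 × 0.890 = 0.19847
Sum = 2.40887
NRR = 0.48544 × 2.40887 = 1.16936
With NRR above 1 the population is above replacement fertility.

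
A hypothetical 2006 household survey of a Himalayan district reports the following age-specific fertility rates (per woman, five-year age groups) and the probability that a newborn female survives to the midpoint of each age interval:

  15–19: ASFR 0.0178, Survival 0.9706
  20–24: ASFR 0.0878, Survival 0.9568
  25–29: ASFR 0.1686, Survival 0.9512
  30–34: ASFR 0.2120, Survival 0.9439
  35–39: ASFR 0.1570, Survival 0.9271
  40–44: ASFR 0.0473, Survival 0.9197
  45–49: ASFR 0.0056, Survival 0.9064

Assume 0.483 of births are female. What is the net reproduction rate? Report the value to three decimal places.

1.584

Proportion female at birth = 0.483.
Survival-weighted fertility by age (5·fₓ·Sₓ):
  15–19: 5 × 0.0178 × 0.9706 = 0.08638
  20–24: 5 × 0.0878 × 0.9568 = 0.42004
  25–29: 5 × 0.1686 × 0.9512 = 0.80186
  30–34: 5 × 0.2120 × 0.9439 = 1.00053
  35–39: 5 × 0.1570 × 0.9271 = 0.72777
  40–44: 5 × 0.0473 × 0.9197 = 0.21751
  45–49: 5 × 0.0056 × 0.9064 = 0.02538
Sum = 3.27947
NRR = 0.483 × 3.27947 = 1.58398
An NRR exceeding 1 indicates intrinsic growth under these rates.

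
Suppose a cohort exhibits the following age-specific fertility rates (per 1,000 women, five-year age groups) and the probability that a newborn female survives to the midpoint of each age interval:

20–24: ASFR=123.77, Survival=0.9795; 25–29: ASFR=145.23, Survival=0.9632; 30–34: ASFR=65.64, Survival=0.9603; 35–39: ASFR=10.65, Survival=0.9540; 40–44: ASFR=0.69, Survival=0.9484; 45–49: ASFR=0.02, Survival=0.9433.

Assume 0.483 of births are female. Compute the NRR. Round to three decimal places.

0.809

Proportion female at birth = 0.483.
Survival-weighted fertility by age (5·fₓ·Sₓ):
  20–24: 5 × 123.77/1000 × 0.9795 = 0.60616
  25–29: 5 × 145.23/1000 × 0.9632 = 0.69943
  30–34: 5 × 65.64/1000 × 0.9603 = 0.31517
  35–39: 5 × 10.65/1000 × 0.9540 = 0.05080
  40–44: 5 × 0.69/1000 × 0.9484 = 0.00327
  45–49: 5 × 0.02/1000 × 0.9433 = 0.00009
Sum = 1.67492
NRR = 0.483 × 1.67492 = 0.80899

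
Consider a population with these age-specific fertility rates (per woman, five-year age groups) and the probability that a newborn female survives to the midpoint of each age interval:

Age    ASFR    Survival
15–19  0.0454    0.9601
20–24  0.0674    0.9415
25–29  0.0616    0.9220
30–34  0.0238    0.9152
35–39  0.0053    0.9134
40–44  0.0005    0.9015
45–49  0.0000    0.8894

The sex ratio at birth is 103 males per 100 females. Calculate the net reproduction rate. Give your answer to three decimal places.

0.470

Proportion female at birth = 100 / (100 + 103) = 0.49261.
Per-age-group product (5 × ASFR × survival probability):
  15–19: 5 × 0.0454 × 0.9601 = 0.21794
  20–24: 5 × 0.0674 × 0.9415 = 0.31729
  25–29: 5 × 0.0616 × 0.9220 = 0.28398
  30–34: 5 × 0.0238 × 0.9152 = 0.10891
  35–39: 5 × 0.0053 × 0.9134 = 0.02421
  40–44: 5 × 0.0005 × 0.9015 = 0.00225
  45–49: 5 × 0.0000 × 0.8894 = 0.00000
Sum = 0.95458
NRR = 0.49261 × 0.95458 = 0.47024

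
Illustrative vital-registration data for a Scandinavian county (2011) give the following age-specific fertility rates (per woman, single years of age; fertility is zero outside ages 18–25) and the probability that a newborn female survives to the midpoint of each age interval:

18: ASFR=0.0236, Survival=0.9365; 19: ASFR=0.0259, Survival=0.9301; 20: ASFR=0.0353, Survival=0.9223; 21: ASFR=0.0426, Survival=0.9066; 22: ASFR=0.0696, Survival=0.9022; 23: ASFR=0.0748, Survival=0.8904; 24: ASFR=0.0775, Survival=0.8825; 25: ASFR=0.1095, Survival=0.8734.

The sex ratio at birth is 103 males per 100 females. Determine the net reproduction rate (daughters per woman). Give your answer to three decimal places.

Proportion female at birth = 100 / (100 + 103) = 0.49261.
Each age group contributes 1 × ASFR × survival:
  18: 1 × 0.0236 × 0.9365 = 0.02210
  19: 1 × 0.0259 × 0.9301 = 0.02409
  20: 1 × 0.0353 × 0.9223 = 0.03256
  21: 1 × 0.0426 × 0.9066 = 0.03862
  22: 1 × 0.0696 × 0.9022 = 0.06279
  23: 1 × 0.0748 × 0.8904 = 0.06660
  24: 1 × 0.0775 × 0.8825 = 0.06839
  25: 1 × 0.1095 × 0.8734 = 0.09564
Sum = 0.41079
NRR = 0.49261 × 0.41079 = 0.20236
With NRR below 1 the population is below replacement fertility.

0.202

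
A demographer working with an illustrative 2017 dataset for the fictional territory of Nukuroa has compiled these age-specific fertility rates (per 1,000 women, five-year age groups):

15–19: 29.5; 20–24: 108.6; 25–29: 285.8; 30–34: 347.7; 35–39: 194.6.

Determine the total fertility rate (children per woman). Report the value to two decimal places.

Sum of ASFRs = 29.5 + 108.6 + 285.8 + 347.7 + 194.6 = 966.2
TFR = 5 × 966.2 / 1000 = 4.831

4.83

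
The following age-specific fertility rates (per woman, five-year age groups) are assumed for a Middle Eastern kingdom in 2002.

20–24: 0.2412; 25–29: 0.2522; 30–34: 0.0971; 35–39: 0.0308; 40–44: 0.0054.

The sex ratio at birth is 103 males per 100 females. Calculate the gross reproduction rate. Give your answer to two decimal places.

1.54

Proportion female at birth = 100 / (100 + 103) = 0.49261.
Sum of ASFRs = 0.2412 + 0.2522 + 0.0971 + 0.0308 + 0.0054 = 0.6267
TFR = 5 × 0.6267 = 3.1335
GRR = 0.49261 × 3.1335 = 1.54359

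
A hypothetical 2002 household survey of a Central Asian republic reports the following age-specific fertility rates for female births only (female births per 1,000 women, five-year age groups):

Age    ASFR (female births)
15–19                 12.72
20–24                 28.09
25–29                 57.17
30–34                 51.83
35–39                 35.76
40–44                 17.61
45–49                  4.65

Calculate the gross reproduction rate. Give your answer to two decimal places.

Sum of female ASFRs = 12.72 + 28.09 + 57.17 + 51.83 + 35.76 + 17.61 + 4.65 = 207.83
GRR = 5 × 207.83 / 1000 = 1.03915

1.04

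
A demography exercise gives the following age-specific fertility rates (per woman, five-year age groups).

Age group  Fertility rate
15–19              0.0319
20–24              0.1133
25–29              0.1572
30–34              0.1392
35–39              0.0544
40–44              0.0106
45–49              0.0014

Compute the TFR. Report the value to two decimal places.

Sum of ASFRs = 0.0319 + 0.1133 + 0.1572 + 0.1392 + 0.0544 + 0.0106 + 0.0014 = 0.5080
TFR = 5 × 0.5080 = 2.54

2.54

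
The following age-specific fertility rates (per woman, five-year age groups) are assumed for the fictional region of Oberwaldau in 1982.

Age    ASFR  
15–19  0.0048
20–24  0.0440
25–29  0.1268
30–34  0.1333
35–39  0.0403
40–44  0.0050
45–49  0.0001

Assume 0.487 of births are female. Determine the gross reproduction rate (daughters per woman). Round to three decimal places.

0.863

Proportion female at birth = 0.487.
Sum of ASFRs = 0.0048 + 0.0440 + 0.1268 + 0.1333 + 0.0403 + 0.0050 + 0.0001 = 0.3543
TFR = 5 × 0.3543 = 1.7715
GRR = 0.487 × 1.7715 = 0.86272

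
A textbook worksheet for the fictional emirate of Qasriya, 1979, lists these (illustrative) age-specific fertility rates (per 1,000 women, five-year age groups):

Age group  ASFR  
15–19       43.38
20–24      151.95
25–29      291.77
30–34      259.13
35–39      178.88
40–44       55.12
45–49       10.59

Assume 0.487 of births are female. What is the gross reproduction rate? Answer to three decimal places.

2.413

Proportion female at birth = 0.487.
Sum of ASFRs = 43.38 + 151.95 + 291.77 + 259.13 + 178.88 + 55.12 + 10.59 = 990.82
TFR = 5 × 990.82 / 1000 = 4.9541
GRR = 0.487 × 4.9541 = 2.41265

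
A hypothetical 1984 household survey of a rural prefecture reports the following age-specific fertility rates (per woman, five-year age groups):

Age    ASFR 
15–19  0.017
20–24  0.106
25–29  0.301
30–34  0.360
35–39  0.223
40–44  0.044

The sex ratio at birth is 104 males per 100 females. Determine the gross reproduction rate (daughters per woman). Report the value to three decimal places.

2.576

Proportion female at birth = 100 / (100 + 104) = 0.49020.
Sum of ASFRs = 0.017 + 0.106 + 0.301 + 0.360 + 0.223 + 0.044 = 1.051
TFR = 5 × 1.051 = 5.255
GRR = 0.49020 × 5.255 = 2.57600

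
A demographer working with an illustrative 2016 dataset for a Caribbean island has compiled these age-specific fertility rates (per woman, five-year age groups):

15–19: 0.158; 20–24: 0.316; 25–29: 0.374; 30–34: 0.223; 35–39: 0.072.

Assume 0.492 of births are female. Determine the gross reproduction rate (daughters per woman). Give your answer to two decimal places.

Proportion female at birth = 0.492.
Sum of ASFRs = 0.158 + 0.316 + 0.374 + 0.223 + 0.072 = 1.143
TFR = 5 × 1.143 = 5.715
GRR = 0.492 × 5.715 = 2.81178

2.81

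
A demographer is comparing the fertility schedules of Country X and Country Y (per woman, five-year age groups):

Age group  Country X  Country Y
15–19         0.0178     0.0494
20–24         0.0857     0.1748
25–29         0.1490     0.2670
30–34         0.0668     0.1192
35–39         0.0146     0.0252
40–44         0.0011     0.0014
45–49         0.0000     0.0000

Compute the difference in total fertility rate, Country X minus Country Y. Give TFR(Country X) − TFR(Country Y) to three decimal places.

-1.510

Country X:
  Sum of ASFRs = 0.0178 + 0.0857 + 0.1490 + 0.0668 + 0.0146 + 0.0011 + 0.0000 = 0.3350
  TFR = 5 × 0.3350 = 1.675
Country Y:
  Sum of ASFRs = 0.0494 + 0.1748 + 0.2670 + 0.1192 + 0.0252 + 0.0014 + 0.0000 = 0.6370
  TFR = 5 × 0.6370 = 3.185
Difference = 1.675 − 3.185 = -1.51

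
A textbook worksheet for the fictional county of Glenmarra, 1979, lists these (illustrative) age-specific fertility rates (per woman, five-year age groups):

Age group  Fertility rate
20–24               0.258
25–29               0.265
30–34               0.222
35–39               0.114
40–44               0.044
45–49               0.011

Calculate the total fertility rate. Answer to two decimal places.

Sum of ASFRs = 0.258 + 0.265 + 0.222 + 0.114 + 0.044 + 0.011 = 0.914
TFR = 5 × 0.914 = 4.57

4.57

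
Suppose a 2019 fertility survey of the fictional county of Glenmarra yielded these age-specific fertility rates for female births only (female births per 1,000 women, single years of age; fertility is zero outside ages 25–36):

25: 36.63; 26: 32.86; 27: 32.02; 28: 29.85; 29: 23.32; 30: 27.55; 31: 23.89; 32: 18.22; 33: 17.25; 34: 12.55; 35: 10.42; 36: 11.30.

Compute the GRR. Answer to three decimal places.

0.276

Sum of female ASFRs = 36.63 + 32.86 + 32.02 + 29.85 + 23.32 + 27.55 + 23.89 + 18.22 + 17.25 + 12.55 + 10.42 + 11.30 = 275.86
GRR = 275.86 / 1000 = 0.27586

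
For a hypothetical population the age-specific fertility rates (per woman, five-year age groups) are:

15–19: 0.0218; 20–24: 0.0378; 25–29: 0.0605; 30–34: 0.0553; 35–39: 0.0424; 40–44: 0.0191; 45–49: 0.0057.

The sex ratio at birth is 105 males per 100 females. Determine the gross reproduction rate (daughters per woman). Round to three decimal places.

0.592

Proportion female at birth = 100 / (100 + 105) = 0.48780.
Sum of ASFRs = 0.0218 + 0.0378 + 0.0605 + 0.0553 + 0.0424 + 0.0191 + 0.0057 = 0.2426
TFR = 5 × 0.2426 = 1.213
GRR = 0.48780 × 1.213 = 0.59170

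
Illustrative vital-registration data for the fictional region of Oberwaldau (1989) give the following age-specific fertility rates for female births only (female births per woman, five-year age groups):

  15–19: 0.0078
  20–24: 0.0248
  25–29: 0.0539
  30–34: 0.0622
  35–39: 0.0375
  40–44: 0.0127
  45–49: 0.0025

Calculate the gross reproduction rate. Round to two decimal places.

1.01

Sum of female ASFRs = 0.0078 + 0.0248 + 0.0539 + 0.0622 + 0.0375 + 0.0127 + 0.0025 = 0.2014
GRR = 5 × 0.2014 = 1.007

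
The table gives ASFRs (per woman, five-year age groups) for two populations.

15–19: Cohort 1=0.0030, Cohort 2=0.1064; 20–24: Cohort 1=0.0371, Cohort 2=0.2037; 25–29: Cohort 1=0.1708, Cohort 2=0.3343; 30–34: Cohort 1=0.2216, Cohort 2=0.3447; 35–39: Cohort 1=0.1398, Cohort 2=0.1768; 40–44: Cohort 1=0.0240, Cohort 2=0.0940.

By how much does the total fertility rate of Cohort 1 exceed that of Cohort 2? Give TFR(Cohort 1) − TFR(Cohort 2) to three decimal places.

Cohort 1:
  Sum of ASFRs = 0.0030 + 0.0371 + 0.1708 + 0.2216 + 0.1398 + 0.0240 = 0.5963
  TFR = 5 × 0.5963 = 2.9815
Cohort 2:
  Sum of ASFRs = 0.1064 + 0.2037 + 0.3343 + 0.3447 + 0.1768 + 0.0940 = 1.2599
  TFR = 5 × 1.2599 = 6.2995
Difference = 2.9815 − 6.2995 = -3.318

-3.318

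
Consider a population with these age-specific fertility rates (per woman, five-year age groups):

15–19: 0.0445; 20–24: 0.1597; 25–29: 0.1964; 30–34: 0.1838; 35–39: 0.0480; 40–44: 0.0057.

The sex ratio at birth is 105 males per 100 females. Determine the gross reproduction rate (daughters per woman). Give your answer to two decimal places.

1.56

Proportion female at birth = 100 / (100 + 105) = 0.48780.
Sum of ASFRs = 0.0445 + 0.1597 + 0.1964 + 0.1838 + 0.0480 + 0.0057 = 0.6381
TFR = 5 × 0.6381 = 3.1905
GRR = 0.48780 × 3.1905 = 1.55633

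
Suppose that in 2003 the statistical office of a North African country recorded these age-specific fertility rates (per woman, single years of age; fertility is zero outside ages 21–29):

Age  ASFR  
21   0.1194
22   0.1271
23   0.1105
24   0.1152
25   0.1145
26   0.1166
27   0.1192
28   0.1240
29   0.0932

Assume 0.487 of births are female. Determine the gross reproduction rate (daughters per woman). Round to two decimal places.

Proportion female at birth = 0.487.
Sum of ASFRs = 0.1194 + 0.1271 + 0.1105 + 0.1152 + 0.1145 + 0.1166 + 0.1192 + 0.1240 + 0.0932 = 1.0397
TFR = 1.0397
GRR = 0.487 × 1.0397 = 0.50633

0.51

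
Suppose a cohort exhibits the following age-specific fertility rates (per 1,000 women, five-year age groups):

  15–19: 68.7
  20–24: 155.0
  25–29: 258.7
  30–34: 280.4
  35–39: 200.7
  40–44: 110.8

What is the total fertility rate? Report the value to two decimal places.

5.37

Sum of ASFRs = 68.7 + 155.0 + 258.7 + 280.4 + 200.7 + 110.8 = 1074.3
TFR = 5 × 1074.3 / 1000 = 5.3715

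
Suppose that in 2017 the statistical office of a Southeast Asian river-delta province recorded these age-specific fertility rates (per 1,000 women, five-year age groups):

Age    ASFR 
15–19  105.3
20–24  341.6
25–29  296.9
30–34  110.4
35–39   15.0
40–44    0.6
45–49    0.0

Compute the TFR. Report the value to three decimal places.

Sum of ASFRs = 105.3 + 341.6 + 296.9 + 110.4 + 15.0 + 0.6 + 0.0 = 869.8
TFR = 5 × 869.8 / 1000 = 4.349

4.349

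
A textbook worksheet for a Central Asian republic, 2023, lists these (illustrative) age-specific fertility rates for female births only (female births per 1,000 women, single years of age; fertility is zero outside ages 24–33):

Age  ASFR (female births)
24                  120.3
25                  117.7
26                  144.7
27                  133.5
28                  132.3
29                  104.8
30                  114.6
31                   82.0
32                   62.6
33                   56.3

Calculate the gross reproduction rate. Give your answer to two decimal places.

1.07

Sum of female ASFRs = 120.3 + 117.7 + 144.7 + 133.5 + 132.3 + 104.8 + 114.6 + 82.0 + 62.6 + 56.3 = 1068.8
GRR = 1068.8 / 1000 = 1.0688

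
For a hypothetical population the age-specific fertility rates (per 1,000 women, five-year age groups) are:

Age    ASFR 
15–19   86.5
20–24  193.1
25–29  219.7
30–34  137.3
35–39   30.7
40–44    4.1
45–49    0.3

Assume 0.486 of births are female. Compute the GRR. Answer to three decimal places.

1.632

Proportion female at birth = 0.486.
Sum of ASFRs = 86.5 + 193.1 + 219.7 + 137.3 + 30.7 + 4.1 + 0.3 = 671.7
TFR = 5 × 671.7 / 1000 = 3.3585
GRR = 0.486 × 3.3585 = 1.63223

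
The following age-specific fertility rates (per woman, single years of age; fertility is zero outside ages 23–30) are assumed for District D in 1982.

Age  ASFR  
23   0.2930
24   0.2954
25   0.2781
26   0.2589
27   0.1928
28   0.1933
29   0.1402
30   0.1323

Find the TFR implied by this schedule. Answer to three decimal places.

1.784

Sum of ASFRs = 0.2930 + 0.2954 + 0.2781 + 0.2589 + 0.1928 + 0.1933 + 0.1402 + 0.1323 = 1.7840
TFR = 1.784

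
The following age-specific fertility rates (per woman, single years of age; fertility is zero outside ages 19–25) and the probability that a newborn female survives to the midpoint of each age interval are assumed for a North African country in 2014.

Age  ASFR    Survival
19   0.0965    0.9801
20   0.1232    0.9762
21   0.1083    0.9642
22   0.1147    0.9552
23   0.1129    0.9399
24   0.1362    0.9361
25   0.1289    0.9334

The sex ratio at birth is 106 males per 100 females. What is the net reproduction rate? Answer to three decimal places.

Proportion female at birth = 100 / (100 + 106) = 0.48544.
Per-age-group product (1 × ASFR × survival probability):
  19: 1 × 0.0965 × 0.9801 = 0.09458
  20: 1 × 0.1232 × 0.9762 = 0.12027
  21: 1 × 0.1083 × 0.9642 = 0.10442
  22: 1 × 0.1147 × 0.9552 = 0.10956
  23: 1 × 0.1129 × 0.9399 = 0.10611
  24: 1 × 0.1362 × 0.9361 = 0.12750
  25: 1 × 0.1289 × 0.9334 = 0.12032
Sum = 0.78276
NRR = 0.48544 × 0.78276 = 0.37998
With NRR below 1 the population is below replacement fertility.

0.380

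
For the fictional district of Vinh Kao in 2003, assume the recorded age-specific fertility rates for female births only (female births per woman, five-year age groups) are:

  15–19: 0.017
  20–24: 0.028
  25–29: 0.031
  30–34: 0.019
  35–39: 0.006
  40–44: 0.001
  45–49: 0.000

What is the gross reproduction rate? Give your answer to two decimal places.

0.51

Sum of female ASFRs = 0.017 + 0.028 + 0.031 + 0.019 + 0.006 + 0.001 + 0.000 = 0.102
GRR = 5 × 0.102 = 0.51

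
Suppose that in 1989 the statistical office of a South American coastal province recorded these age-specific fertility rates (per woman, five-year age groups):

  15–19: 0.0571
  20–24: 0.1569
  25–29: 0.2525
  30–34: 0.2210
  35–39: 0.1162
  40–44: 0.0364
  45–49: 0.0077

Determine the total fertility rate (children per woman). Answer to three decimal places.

4.239

Sum of ASFRs = 0.0571 + 0.1569 + 0.2525 + 0.2210 + 0.1162 + 0.0364 + 0.0077 = 0.8478
TFR = 5 × 0.8478 = 4.239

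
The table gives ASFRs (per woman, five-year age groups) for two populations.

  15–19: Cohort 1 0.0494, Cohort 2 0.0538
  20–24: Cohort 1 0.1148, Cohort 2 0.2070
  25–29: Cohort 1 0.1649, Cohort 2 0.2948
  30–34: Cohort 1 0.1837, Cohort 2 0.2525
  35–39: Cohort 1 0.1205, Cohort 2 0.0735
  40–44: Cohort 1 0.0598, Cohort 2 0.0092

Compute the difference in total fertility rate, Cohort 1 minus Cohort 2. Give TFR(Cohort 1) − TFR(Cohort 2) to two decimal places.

-0.99

Cohort 1:
  Sum of ASFRs = 0.0494 + 0.1148 + 0.1649 + 0.1837 + 0.1205 + 0.0598 = 0.6931
  TFR = 5 × 0.6931 = 3.4655
Cohort 2:
  Sum of ASFRs = 0.0538 + 0.2070 + 0.2948 + 0.2525 + 0.0735 + 0.0092 = 0.8908
  TFR = 5 × 0.8908 = 4.454
Difference = 3.4655 − 4.454 = -0.9885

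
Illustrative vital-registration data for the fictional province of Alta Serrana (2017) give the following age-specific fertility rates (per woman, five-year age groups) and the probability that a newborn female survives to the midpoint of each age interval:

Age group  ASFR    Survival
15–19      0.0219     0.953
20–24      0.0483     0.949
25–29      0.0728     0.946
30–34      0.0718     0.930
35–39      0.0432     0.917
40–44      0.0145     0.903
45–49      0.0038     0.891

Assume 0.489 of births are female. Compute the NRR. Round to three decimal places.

Proportion female at birth = 0.489.
Weighting each age-specific rate by interval width and survival:
  15–19: 5 × 0.0219 × 0.953 = 0.10435
  20–24: 5 × 0.0483 × 0.949 = 0.22918
  25–29: 5 × 0.0728 × 0.946 = 0.34434
  30–34: 5 × 0.0718 × 0.930 = 0.33387
  35–39: 5 × 0.0432 × 0.917 = 0.19807
  40–44: 5 × 0.0145 × 0.903 = 0.06547
  45–49: 5 × 0.0038 × 0.891 = 0.01693
Sum = 1.29221
NRR = 0.489 × 1.29221 = 0.63189

0.632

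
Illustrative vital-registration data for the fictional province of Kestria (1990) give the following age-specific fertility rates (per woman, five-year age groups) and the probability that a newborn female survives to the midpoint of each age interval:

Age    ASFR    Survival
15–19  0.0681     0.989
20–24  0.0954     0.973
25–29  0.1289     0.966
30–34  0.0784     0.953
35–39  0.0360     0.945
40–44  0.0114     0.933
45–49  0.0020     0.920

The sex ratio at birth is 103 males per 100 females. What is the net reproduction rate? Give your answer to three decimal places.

1.000

Proportion female at birth = 100 / (100 + 103) = 0.49261.
Each age group contributes 5 × ASFR × survival:
  15–19: 5 × 0.0681 × 0.989 = 0.33675
  20–24: 5 × 0.0954 × 0.973 = 0.46412
  25–29: 5 × 0.1289 × 0.966 = 0.62259
  30–34: 5 × 0.0784 × 0.953 = 0.37358
  35–39: 5 × 0.0360 × 0.945 = 0.17010
  40–44: 5 × 0.0114 × 0.933 = 0.05318
  45–49: 5 × 0.0020 × 0.920 = 0.00920
Sum = 2.02952
NRR = 0.49261 × 2.02952 = 0.99976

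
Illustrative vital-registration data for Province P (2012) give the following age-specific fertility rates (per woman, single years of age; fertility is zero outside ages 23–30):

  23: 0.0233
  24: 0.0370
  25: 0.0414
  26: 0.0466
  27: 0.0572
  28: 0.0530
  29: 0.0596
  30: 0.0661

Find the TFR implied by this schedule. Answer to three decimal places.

Sum of ASFRs = 0.0233 + 0.0370 + 0.0414 + 0.0466 + 0.0572 + 0.0530 + 0.0596 + 0.0661 = 0.3842
TFR = 0.3842

0.384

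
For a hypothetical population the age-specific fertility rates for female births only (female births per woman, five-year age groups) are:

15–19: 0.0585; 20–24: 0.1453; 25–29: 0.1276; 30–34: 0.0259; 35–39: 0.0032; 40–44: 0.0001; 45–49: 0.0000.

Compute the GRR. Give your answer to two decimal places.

1.80

Sum of female ASFRs = 0.0585 + 0.1453 + 0.1276 + 0.0259 + 0.0032 + 0.0001 + 0.0000 = 0.3606
GRR = 5 × 0.3606 = 1.803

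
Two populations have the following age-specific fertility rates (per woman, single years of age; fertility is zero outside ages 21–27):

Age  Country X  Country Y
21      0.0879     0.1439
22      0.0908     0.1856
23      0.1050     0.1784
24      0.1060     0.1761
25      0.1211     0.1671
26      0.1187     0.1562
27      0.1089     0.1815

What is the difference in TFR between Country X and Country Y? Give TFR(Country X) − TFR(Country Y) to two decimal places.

Country X:
  Sum of ASFRs = 0.0879 + 0.0908 + 0.1050 + 0.1060 + 0.1211 + 0.1187 + 0.1089 = 0.7384
  TFR = 0.7384
Country Y:
  Sum of ASFRs = 0.1439 + 0.1856 + 0.1784 + 0.1761 + 0.1671 + 0.1562 + 0.1815 = 1.1888
  TFR = 1.1888
Difference = 0.7384 − 1.1888 = -0.4504

-0.45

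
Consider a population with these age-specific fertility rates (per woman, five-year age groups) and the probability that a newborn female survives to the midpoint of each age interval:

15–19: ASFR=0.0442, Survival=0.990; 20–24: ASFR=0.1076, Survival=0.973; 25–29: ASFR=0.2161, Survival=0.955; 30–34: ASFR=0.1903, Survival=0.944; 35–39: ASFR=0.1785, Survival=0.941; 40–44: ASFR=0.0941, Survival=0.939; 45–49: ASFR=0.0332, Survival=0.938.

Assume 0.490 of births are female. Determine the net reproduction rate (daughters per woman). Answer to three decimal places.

2.014

Proportion female at birth = 0.490.
Each age group contributes 5 × ASFR × survival:
  15–19: 5 × 0.0442 × 0.990 = 0.21879
  20–24: 5 × 0.1076 × 0.973 = 0.52347
  25–29: 5 × 0.2161 × 0.955 = 1.03188
  30–34: 5 × 0.1903 × 0.944 = 0.89822
  35–39: 5 × 0.1785 × 0.941 = 0.83984
  40–44: 5 × 0.0941 × 0.939 = 0.44180
  45–49: 5 × 0.0332 × 0.938 = 0.15571
Sum = 4.10971
NRR = 0.490 × 4.10971 = 2.01376
NRR > 1, so each generation more than replaces itself.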